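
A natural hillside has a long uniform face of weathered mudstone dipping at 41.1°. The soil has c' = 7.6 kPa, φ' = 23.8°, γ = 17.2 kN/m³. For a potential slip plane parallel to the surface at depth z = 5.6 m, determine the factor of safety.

For an infinite slope with a slip plane parallel to the surface (no pore pressure): FS = [c' + γz cos²β tanφ'] / [γz sinβ cosβ].
γz = 17.2·5.6 = 96.32 kN/m²
Numerator = 7.6 + 96.32·cos²41.1°·tan23.8° = 7.6 + 96.32·0.5679·0.4411 = 31.724 kPa
Denominator = 96.32·sin41.1°·cos41.1° = 96.32·0.6574·0.7536 = 47.714 kPa
FS = 31.724 / 47.714 = 0.665

FS = 0.66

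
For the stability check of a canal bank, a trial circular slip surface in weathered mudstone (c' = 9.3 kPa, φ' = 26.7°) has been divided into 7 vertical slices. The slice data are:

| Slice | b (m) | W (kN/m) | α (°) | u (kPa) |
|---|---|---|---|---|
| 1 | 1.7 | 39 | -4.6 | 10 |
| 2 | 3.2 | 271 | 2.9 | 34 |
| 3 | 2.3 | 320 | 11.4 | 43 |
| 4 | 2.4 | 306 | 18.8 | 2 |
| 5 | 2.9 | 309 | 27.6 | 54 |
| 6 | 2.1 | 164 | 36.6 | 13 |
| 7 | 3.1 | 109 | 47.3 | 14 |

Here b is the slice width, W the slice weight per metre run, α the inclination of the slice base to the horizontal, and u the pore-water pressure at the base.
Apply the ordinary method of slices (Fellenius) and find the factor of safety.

FS = 1.28

Ordinary method of slices: FS = Σ[c'·Δl_i + (W_i cosα_i − u_i·Δl_i)·tanφ'] / Σ W_i sinα_i, with Δl_i = b_i / cosα_i.
Slice 1: Δl = 1.7/cos(-4.6°) = 1.705 m; N'_1 = 39·cos(-4.6°) − 10·1.705 = 21.8; c'Δl = 15.86; W sinα = -3.1
Slice 2: Δl = 3.2/cos2.9° = 3.204 m; N'_2 = 271·cos2.9° − 34·3.204 = 161.7; c'Δl = 29.80; W sinα = 13.7
Slice 3: Δl = 2.3/cos11.4° = 2.346 m; N'_3 = 320·cos11.4° − 43·2.346 = 212.8; c'Δl = 21.82; W sinα = 63.3
Slice 4: Δl = 2.4/cos18.8° = 2.535 m; N'_4 = 306·cos18.8° − 2·2.535 = 284.6; c'Δl = 23.58; W sinα = 98.6
Slice 5: Δl = 2.9/cos27.6° = 3.272 m; N'_5 = 309·cos27.6° − 54·3.272 = 97.1; c'Δl = 30.43; W sinα = 143.2
Slice 6: Δl = 2.1/cos36.6° = 2.616 m; N'_6 = 164·cos36.6° − 13·2.616 = 97.7; c'Δl = 24.33; W sinα = 97.8
Slice 7: Δl = 3.1/cos47.3° = 4.571 m; N'_7 = 109·cos47.3° − 14·4.571 = 9.9; c'Δl = 42.51; W sinα = 80.1
Σc'Δl = 188.3 kN/m; ΣN' = 885.6 kN/m; ΣW sinα = 493.5 kN/m
Resisting = 188.3 + 885.6·tan26.7° = 188.3 + 445.4 = 633.8 kN/m
FS = 633.8 / 493.5 = 1.284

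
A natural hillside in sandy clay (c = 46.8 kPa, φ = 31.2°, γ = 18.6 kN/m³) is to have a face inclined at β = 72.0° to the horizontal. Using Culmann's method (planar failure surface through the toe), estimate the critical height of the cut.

Culmann's analysis gives the critical failure plane at α_cr = (β + φ)/2 = (72.0 + 31.2)/2 = 51.6°, and the critical height
H_c = (4c/γ) · sinβ cosφ / [1 − cos(β − φ)]
    = (4·46.8/18.6) · sin72.0°·cos31.2° / [1 − cos(40.8°)]
    = 10.065 · 0.9511·0.8554 / [1 − 0.7570]
    = 10.065 · 0.8135 / 0.2430
    = 33.69 m

H_c = 33.69 m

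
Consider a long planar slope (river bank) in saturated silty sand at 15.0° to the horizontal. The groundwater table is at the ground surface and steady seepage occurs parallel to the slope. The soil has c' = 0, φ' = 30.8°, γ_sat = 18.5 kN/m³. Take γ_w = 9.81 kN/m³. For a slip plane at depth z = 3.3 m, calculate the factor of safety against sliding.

With seepage parallel to the slope and the water table at the surface, the effective normal stress on the slip plane uses the buoyant unit weight γ' = γ_sat − γ_w while the driving shear stress uses γ_sat:
FS = [c' + γ' z cos²β tanφ'] / [γ_sat z sinβ cosβ]
(For c' = 0 this reduces to FS = (γ'/γ_sat)·tanφ'/tanβ.)
γ' = 18.5 − 9.81 = 8.69 kN/m³
Numerator = 0.0 + 8.69·3.3·cos²15.0°·tan30.8° = 0.0 + 8.69·3.3·0.9330·0.5961 = 15.950 kPa
Denominator = 18.5·3.3·sin15.0°·cos15.0° = 18.5·3.3·0.2588·0.9659 = 15.262 kPa
FS = 15.950 / 15.262 = 1.045

FS = 1.05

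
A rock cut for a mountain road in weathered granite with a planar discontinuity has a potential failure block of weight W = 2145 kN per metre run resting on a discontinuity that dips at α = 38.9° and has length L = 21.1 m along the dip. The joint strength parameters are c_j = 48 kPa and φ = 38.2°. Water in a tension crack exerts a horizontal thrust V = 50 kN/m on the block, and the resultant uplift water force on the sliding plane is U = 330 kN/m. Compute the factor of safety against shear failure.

FS = 1.47

Resolving the block weight along and normal to the plane and applying the Mohr–Coulomb strength on the joint:
N' = W cosα − U − V sinα = 2145·cos38.9° − 330 − 50·sin38.9° = 1307.9 kN/m
Driving force T = W sinα + V cosα = 2145·sin38.9° + 50·cos38.9° = 1385.9 kN/m
Resisting force R = c_j·L + N'·tanφ = 48·21.1 + 1307.9·tan38.2° = 1012.8 + 1029.2 = 2042.0 kN/m
FS = R / T = 2042.0 / 1385.9 = 1.473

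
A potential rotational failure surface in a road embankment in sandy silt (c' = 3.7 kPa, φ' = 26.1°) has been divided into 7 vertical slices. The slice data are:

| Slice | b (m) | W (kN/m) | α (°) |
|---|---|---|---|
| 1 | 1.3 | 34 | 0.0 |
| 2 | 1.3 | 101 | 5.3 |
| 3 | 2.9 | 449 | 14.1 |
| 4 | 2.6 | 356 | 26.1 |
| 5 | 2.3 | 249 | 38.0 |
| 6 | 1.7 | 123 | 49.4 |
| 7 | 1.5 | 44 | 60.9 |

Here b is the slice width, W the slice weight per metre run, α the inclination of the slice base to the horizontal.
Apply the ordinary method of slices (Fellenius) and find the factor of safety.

FS = 1.15

Ordinary method of slices: FS = Σ[c'·Δl_i + (W_i cosα_i)·tanφ'] / Σ W_i sinα_i, with Δl_i = b_i / cosα_i.
Slice 1: Δl = 1.3/cos0.0° = 1.300 m; N'_1 = 34·cos0.0° = 34.0; c'Δl = 4.81; W sinα = 0.0
Slice 2: Δl = 1.3/cos5.3° = 1.306 m; N'_2 = 101·cos5.3° = 100.6; c'Δl = 4.83; W sinα = 9.3
Slice 3: Δl = 2.9/cos14.1° = 2.990 m; N'_3 = 449·cos14.1° = 435.5; c'Δl = 11.06; W sinα = 109.4
Slice 4: Δl = 2.6/cos26.1° = 2.895 m; N'_4 = 356·cos26.1° = 319.7; c'Δl = 10.71; W sinα = 156.6
Slice 5: Δl = 2.3/cos38.0° = 2.919 m; N'_5 = 249·cos38.0° = 196.2; c'Δl = 10.80; W sinα = 153.3
Slice 6: Δl = 1.7/cos49.4° = 2.612 m; N'_6 = 123·cos49.4° = 80.0; c'Δl = 9.67; W sinα = 93.4
Slice 7: Δl = 1.5/cos60.9° = 3.084 m; N'_7 = 44·cos60.9° = 21.4; c'Δl = 11.41; W sinα = 38.4
Σc'Δl = 63.3 kN/m; ΣN' = 1187.4 kN/m; ΣW sinα = 560.5 kN/m
Resisting = 63.3 + 1187.4·tan26.1° = 63.3 + 581.7 = 645.0 kN/m
FS = 645.0 / 560.5 = 1.151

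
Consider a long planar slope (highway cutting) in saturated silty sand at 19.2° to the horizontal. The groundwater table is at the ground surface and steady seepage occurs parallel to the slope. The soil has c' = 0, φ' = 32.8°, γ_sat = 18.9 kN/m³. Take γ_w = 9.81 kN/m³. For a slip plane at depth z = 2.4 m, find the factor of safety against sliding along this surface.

FS = 0.89

With seepage parallel to the slope and the water table at the surface, the effective normal stress on the slip plane uses the buoyant unit weight γ' = γ_sat − γ_w while the driving shear stress uses γ_sat:
FS = [c' + γ' z cos²β tanφ'] / [γ_sat z sinβ cosβ]
(For c' = 0 this reduces to FS = (γ'/γ_sat)·tanφ'/tanβ.)
γ' = 18.9 − 9.81 = 9.09 kN/m³
Numerator = 0.0 + 9.09·2.4·cos²19.2°·tan32.8° = 0.0 + 9.09·2.4·0.8918·0.6445 = 12.539 kPa
Denominator = 18.9·2.4·sin19.2°·cos19.2° = 18.9·2.4·0.3289·0.9444 = 14.088 kPa
FS = 12.539 / 14.088 = 0.890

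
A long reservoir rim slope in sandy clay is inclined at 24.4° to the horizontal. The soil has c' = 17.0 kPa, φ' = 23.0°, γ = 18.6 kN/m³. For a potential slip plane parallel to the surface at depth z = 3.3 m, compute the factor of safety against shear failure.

FS = 1.67

For an infinite slope with a slip plane parallel to the surface (no pore pressure): FS = [c' + γz cos²β tanφ'] / [γz sinβ cosβ].
γz = 18.6·3.3 = 61.38 kN/m²
Numerator = 17.0 + 61.38·cos²24.4°·tan23.0° = 17.0 + 61.38·0.8293·0.4245 = 38.608 kPa
Denominator = 61.38·sin24.4°·cos24.4° = 61.38·0.4131·0.9107 = 23.092 kPa
FS = 38.608 / 23.092 = 1.672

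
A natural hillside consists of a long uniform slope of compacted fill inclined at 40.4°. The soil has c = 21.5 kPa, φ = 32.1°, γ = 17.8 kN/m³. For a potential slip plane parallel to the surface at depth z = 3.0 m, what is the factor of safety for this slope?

For an infinite slope with a slip plane parallel to the surface (no pore pressure): FS = [c + γz cos²β tanφ] / [γz sinβ cosβ].
γz = 17.8·3.0 = 53.40 kN/m²
Numerator = 21.5 + 53.40·cos²40.4°·tan32.1° = 21.5 + 53.40·0.5799·0.6273 = 40.927 kPa
Denominator = 53.40·sin40.4°·cos40.4° = 53.40·0.6481·0.7615 = 26.357 kPa
FS = 40.927 / 26.357 = 1.553

FS = 1.55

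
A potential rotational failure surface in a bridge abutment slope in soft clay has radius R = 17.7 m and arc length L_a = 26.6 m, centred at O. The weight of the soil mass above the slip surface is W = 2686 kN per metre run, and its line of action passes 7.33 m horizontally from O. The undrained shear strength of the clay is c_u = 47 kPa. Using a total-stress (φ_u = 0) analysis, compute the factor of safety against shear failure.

FS = 1.12

Taking moments about the centre O, the resisting moment is provided by the undrained shear strength acting along the arc:
M_R = c_u·L_a·R = 47·26.60·17.7 = 22128.5 kN·m/m
M_D = W·d = 2686·7.33 = 19688.4 kN·m/m
FS = M_R / M_D = 22128.5 / 19688.4 = 1.124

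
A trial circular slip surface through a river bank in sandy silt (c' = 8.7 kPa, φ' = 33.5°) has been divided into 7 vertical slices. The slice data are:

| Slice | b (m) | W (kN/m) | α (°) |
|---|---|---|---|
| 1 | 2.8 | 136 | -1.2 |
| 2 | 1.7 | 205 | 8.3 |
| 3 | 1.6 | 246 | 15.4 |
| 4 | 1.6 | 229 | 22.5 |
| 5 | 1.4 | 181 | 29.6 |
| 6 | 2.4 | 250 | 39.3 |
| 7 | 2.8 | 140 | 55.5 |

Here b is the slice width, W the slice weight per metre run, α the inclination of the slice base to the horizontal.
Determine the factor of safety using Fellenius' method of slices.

FS = 1.77

Ordinary method of slices: FS = Σ[c'·Δl_i + (W_i cosα_i)·tanφ'] / Σ W_i sinα_i, with Δl_i = b_i / cosα_i.
Slice 1: Δl = 2.8/cos(-1.2°) = 2.801 m; N'_1 = 136·cos(-1.2°) = 136.0; c'Δl = 24.37; W sinα = -2.8
Slice 2: Δl = 1.7/cos8.3° = 1.718 m; N'_2 = 205·cos8.3° = 202.9; c'Δl = 14.95; W sinα = 29.6
Slice 3: Δl = 1.6/cos15.4° = 1.660 m; N'_3 = 246·cos15.4° = 237.2; c'Δl = 14.44; W sinα = 65.3
Slice 4: Δl = 1.6/cos22.5° = 1.732 m; N'_4 = 229·cos22.5° = 211.6; c'Δl = 15.07; W sinα = 87.6
Slice 5: Δl = 1.4/cos29.6° = 1.610 m; N'_5 = 181·cos29.6° = 157.4; c'Δl = 14.01; W sinα = 89.4
Slice 6: Δl = 2.4/cos39.3° = 3.101 m; N'_6 = 250·cos39.3° = 193.5; c'Δl = 26.98; W sinα = 158.3
Slice 7: Δl = 2.8/cos55.5° = 4.943 m; N'_7 = 140·cos55.5° = 79.3; c'Δl = 43.01; W sinα = 115.4
Σc'Δl = 152.8 kN/m; ΣN' = 1217.7 kN/m; ΣW sinα = 542.8 kN/m
Resisting = 152.8 + 1217.7·tan33.5° = 152.8 + 806.0 = 958.8 kN/m
FS = 958.8 / 542.8 = 1.766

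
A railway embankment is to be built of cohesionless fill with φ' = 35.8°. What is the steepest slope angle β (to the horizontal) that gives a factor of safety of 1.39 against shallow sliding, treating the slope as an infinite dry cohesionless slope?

β = 27.4°

For an infinite dry cohesionless slope FS = tanφ'/tanβ, so tanβ = tanφ' / FS.
tanβ = tan35.8° / 1.39 = 0.7212 / 1.39 = 0.5189
β = arctan(0.5189) = 27.42°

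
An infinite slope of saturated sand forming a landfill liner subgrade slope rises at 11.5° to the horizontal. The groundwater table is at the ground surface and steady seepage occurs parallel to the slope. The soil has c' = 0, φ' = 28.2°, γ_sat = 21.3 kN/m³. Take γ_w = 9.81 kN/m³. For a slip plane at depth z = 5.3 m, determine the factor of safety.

With seepage parallel to the slope and the water table at the surface, the effective normal stress on the slip plane uses the buoyant unit weight γ' = γ_sat − γ_w while the driving shear stress uses γ_sat:
FS = [c' + γ' z cos²β tanφ'] / [γ_sat z sinβ cosβ]
(For c' = 0 this reduces to FS = (γ'/γ_sat)·tanφ'/tanβ.)
γ' = 21.3 − 9.81 = 11.49 kN/m³
Numerator = 0.0 + 11.49·5.3·cos²11.5°·tan28.2° = 0.0 + 11.49·5.3·0.9603·0.5362 = 31.355 kPa
Denominator = 21.3·5.3·sin11.5°·cos11.5° = 21.3·5.3·0.1994·0.9799 = 22.055 kPa
FS = 31.355 / 22.055 = 1.422

FS = 1.42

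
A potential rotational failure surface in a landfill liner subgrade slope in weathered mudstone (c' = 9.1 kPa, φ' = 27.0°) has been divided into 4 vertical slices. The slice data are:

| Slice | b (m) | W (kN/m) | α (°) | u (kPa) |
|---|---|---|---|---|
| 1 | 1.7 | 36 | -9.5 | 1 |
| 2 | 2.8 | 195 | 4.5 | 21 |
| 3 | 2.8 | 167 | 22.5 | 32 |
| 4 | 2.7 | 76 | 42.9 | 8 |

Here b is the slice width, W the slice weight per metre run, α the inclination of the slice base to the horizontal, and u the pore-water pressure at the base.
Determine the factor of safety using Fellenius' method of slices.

Ordinary method of slices: FS = Σ[c'·Δl_i + (W_i cosα_i − u_i·Δl_i)·tanφ'] / Σ W_i sinα_i, with Δl_i = b_i / cosα_i.
Slice 1: Δl = 1.7/cos(-9.5°) = 1.724 m; N'_1 = 36·cos(-9.5°) − 1·1.724 = 33.8; c'Δl = 15.69; W sinα = -5.9
Slice 2: Δl = 2.8/cos4.5° = 2.809 m; N'_2 = 195·cos4.5° − 21·2.809 = 135.4; c'Δl = 25.56; W sinα = 15.3
Slice 3: Δl = 2.8/cos22.5° = 3.031 m; N'_3 = 167·cos22.5° − 32·3.031 = 57.3; c'Δl = 27.58; W sinα = 63.9
Slice 4: Δl = 2.7/cos42.9° = 3.686 m; N'_4 = 76·cos42.9° − 8·3.686 = 26.2; c'Δl = 33.54; W sinα = 51.7
Σc'Δl = 102.4 kN/m; ΣN' = 252.7 kN/m; ΣW sinα = 125.0 kN/m
Resisting = 102.4 + 252.7·tan27.0° = 102.4 + 128.8 = 231.1 kN/m
FS = 231.1 / 125.0 = 1.849

FS = 1.85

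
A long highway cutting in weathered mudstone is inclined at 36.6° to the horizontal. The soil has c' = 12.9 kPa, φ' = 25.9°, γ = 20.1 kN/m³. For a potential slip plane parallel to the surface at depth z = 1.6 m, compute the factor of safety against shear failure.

FS = 1.49

For an infinite slope with a slip plane parallel to the surface (no pore pressure): FS = [c' + γz cos²β tanφ'] / [γz sinβ cosβ].
γz = 20.1·1.6 = 32.16 kN/m²
Numerator = 12.9 + 32.16·cos²36.6°·tan25.9° = 12.9 + 32.16·0.6445·0.4856 = 22.965 kPa
Denominator = 32.16·sin36.6°·cos36.6° = 32.16·0.5962·0.8028 = 15.394 kPa
FS = 22.965 / 15.394 = 1.492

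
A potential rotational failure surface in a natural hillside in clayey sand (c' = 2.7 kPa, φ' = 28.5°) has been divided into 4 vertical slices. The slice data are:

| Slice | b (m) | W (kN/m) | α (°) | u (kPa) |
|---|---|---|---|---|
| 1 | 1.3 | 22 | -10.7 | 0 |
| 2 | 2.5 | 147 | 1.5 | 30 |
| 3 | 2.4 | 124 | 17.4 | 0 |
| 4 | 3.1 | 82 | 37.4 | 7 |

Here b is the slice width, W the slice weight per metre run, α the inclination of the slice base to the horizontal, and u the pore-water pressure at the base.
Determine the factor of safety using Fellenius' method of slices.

Ordinary method of slices: FS = Σ[c'·Δl_i + (W_i cosα_i − u_i·Δl_i)·tanφ'] / Σ W_i sinα_i, with Δl_i = b_i / cosα_i.
Slice 1: Δl = 1.3/cos(-10.7°) = 1.323 m; N'_1 = 22·cos(-10.7°) − 0·1.323 = 21.6; c'Δl = 3.57; W sinα = -4.1
Slice 2: Δl = 2.5/cos1.5° = 2.501 m; N'_2 = 147·cos1.5° − 30·2.501 = 71.9; c'Δl = 6.75; W sinα = 3.8
Slice 3: Δl = 2.4/cos17.4° = 2.515 m; N'_3 = 124·cos17.4° − 0·2.515 = 118.3; c'Δl = 6.79; W sinα = 37.1
Slice 4: Δl = 3.1/cos37.4° = 3.902 m; N'_4 = 82·cos37.4° − 7·3.902 = 37.8; c'Δl = 10.54; W sinα = 49.8
Σc'Δl = 27.7 kN/m; ΣN' = 249.7 kN/m; ΣW sinα = 86.6 kN/m
Resisting = 27.7 + 249.7·tan28.5° = 27.7 + 135.6 = 163.2 kN/m
FS = 163.2 / 86.6 = 1.884

FS = 1.88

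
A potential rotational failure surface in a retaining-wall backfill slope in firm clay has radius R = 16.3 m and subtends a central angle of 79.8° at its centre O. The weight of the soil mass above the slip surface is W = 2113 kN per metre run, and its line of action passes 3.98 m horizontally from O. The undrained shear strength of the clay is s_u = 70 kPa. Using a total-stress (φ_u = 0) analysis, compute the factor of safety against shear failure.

FS = 3.08

Taking moments about the centre O, the resisting moment is provided by the undrained shear strength acting along the arc:
Arc length L_a = R·θ = 16.3·(79.8°·π/180) = 16.3·1.3928 = 22.70 m
M_R = s_u·L_a·R = 70·22.70·16.3 = 25903.2 kN·m/m
M_D = W·d = 2113·3.98 = 8409.7 kN·m/m
FS = M_R / M_D = 25903.2 / 8409.7 = 3.080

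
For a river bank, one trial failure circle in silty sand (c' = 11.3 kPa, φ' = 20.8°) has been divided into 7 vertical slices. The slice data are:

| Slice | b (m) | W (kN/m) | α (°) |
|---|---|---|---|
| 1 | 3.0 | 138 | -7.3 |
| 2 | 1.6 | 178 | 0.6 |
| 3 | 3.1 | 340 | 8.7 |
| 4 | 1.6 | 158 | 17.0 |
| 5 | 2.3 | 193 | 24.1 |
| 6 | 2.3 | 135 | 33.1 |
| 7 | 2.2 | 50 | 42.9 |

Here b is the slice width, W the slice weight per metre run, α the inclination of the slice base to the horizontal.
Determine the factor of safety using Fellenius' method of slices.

FS = 2.34

Ordinary method of slices: FS = Σ[c'·Δl_i + (W_i cosα_i)·tanφ'] / Σ W_i sinα_i, with Δl_i = b_i / cosα_i.
Slice 1: Δl = 3.0/cos(-7.3°) = 3.025 m; N'_1 = 138·cos(-7.3°) = 136.9; c'Δl = 34.18; W sinα = -17.5
Slice 2: Δl = 1.6/cos0.6° = 1.600 m; N'_2 = 178·cos0.6° = 178.0; c'Δl = 18.08; W sinα = 1.9
Slice 3: Δl = 3.1/cos8.7° = 3.136 m; N'_3 = 340·cos8.7° = 336.1; c'Δl = 35.44; W sinα = 51.4
Slice 4: Δl = 1.6/cos17.0° = 1.673 m; N'_4 = 158·cos17.0° = 151.1; c'Δl = 18.91; W sinα = 46.2
Slice 5: Δl = 2.3/cos24.1° = 2.520 m; N'_5 = 193·cos24.1° = 176.2; c'Δl = 28.47; W sinα = 78.8
Slice 6: Δl = 2.3/cos33.1° = 2.746 m; N'_6 = 135·cos33.1° = 113.1; c'Δl = 31.02; W sinα = 73.7
Slice 7: Δl = 2.2/cos42.9° = 3.003 m; N'_7 = 50·cos42.9° = 36.6; c'Δl = 33.94; W sinα = 34.0
Σc'Δl = 200.0 kN/m; ΣN' = 1128.0 kN/m; ΣW sinα = 268.5 kN/m
Resisting = 200.0 + 1128.0·tan20.8° = 200.0 + 428.5 = 628.5 kN/m
FS = 628.5 / 268.5 = 2.341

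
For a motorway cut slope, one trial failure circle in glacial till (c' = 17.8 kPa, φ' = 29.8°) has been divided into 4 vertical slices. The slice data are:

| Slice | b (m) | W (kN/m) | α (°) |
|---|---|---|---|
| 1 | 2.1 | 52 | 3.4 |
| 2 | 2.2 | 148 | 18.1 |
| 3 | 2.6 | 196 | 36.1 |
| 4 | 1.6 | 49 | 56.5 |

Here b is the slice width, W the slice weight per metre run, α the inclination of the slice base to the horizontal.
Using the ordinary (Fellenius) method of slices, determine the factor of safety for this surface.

FS = 1.97

Ordinary method of slices: FS = Σ[c'·Δl_i + (W_i cosα_i)·tanφ'] / Σ W_i sinα_i, with Δl_i = b_i / cosα_i.
Slice 1: Δl = 2.1/cos3.4° = 2.104 m; N'_1 = 52·cos3.4° = 51.9; c'Δl = 37.45; W sinα = 3.1
Slice 2: Δl = 2.2/cos18.1° = 2.315 m; N'_2 = 148·cos18.1° = 140.7; c'Δl = 41.20; W sinα = 46.0
Slice 3: Δl = 2.6/cos36.1° = 3.218 m; N'_3 = 196·cos36.1° = 158.4; c'Δl = 57.28; W sinα = 115.5
Slice 4: Δl = 1.6/cos56.5° = 2.899 m; N'_4 = 49·cos56.5° = 27.0; c'Δl = 51.60; W sinα = 40.9
Σc'Δl = 187.5 kN/m; ΣN' = 378.0 kN/m; ΣW sinα = 205.4 kN/m
Resisting = 187.5 + 378.0·tan29.8° = 187.5 + 216.5 = 404.0 kN/m
FS = 404.0 / 205.4 = 1.967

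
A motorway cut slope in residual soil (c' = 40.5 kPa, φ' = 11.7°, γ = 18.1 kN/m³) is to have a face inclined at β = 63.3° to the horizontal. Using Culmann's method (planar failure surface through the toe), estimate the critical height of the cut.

H_c = 20.67 m

Culmann's analysis gives the critical failure plane at α_cr = (β + φ')/2 = (63.3 + 11.7)/2 = 37.5°, and the critical height
H_c = (4c'/γ) · sinβ cosφ' / [1 − cos(β − φ')]
    = (4·40.5/18.1) · sin63.3°·cos11.7° / [1 − cos(51.6°)]
    = 8.950 · 0.8934·0.9792 / [1 − 0.6211]
    = 8.950 · 0.8748 / 0.3789
    = 20.67 m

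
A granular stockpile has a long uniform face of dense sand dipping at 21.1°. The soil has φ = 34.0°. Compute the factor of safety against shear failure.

For a dry cohesionless infinite slope the factor of safety is FS = tanφ / tanβ.
FS = tan34.0° / tan21.1° = 0.6745 / 0.3859 = 1.748

FS = 1.75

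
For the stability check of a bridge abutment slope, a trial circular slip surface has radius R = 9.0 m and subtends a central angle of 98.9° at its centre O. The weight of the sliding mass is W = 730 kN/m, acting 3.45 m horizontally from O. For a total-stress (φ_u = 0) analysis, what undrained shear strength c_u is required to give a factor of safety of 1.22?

c_u = 22.0 kPa

FS = c_u·L_a·R / (W·d), so c_u = FS·W·d / (L_a·R).
Arc length L_a = R·θ = 9.0·(98.9°·π/180) = 9.0·1.7261 = 15.54 m
c_u = 1.22·730·3.45 / (15.54·9.0) = 3072.6 / 139.82 = 21.98 kPa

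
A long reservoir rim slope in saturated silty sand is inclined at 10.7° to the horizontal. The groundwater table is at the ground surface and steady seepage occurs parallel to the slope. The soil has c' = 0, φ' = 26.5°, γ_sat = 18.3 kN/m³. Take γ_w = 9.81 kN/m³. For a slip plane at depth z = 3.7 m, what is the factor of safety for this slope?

FS = 1.22

With seepage parallel to the slope and the water table at the surface, the effective normal stress on the slip plane uses the buoyant unit weight γ' = γ_sat − γ_w while the driving shear stress uses γ_sat:
FS = [c' + γ' z cos²β tanφ'] / [γ_sat z sinβ cosβ]
(For c' = 0 this reduces to FS = (γ'/γ_sat)·tanφ'/tanβ.)
γ' = 18.3 − 9.81 = 8.49 kN/m³
Numerator = 0.0 + 8.49·3.7·cos²10.7°·tan26.5° = 0.0 + 8.49·3.7·0.9655·0.4986 = 15.122 kPa
Denominator = 18.3·3.7·sin10.7°·cos10.7° = 18.3·3.7·0.1857·0.9826 = 12.353 kPa
FS = 15.122 / 12.353 = 1.224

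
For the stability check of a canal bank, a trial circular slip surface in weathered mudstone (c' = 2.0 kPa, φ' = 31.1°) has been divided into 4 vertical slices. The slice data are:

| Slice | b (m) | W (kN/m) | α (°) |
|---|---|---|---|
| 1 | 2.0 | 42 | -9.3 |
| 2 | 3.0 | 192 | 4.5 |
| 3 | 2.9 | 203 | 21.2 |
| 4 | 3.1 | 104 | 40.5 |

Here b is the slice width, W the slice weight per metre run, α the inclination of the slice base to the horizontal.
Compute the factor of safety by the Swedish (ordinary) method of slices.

FS = 2.19

Ordinary method of slices: FS = Σ[c'·Δl_i + (W_i cosα_i)·tanφ'] / Σ W_i sinα_i, with Δl_i = b_i / cosα_i.
Slice 1: Δl = 2.0/cos(-9.3°) = 2.027 m; N'_1 = 42·cos(-9.3°) = 41.4; c'Δl = 4.05; W sinα = -6.8
Slice 2: Δl = 3.0/cos4.5° = 3.009 m; N'_2 = 192·cos4.5° = 191.4; c'Δl = 6.02; W sinα = 15.1
Slice 3: Δl = 2.9/cos21.2° = 3.111 m; N'_3 = 203·cos21.2° = 189.3; c'Δl = 6.22; W sinα = 73.4
Slice 4: Δl = 3.1/cos40.5° = 4.077 m; N'_4 = 104·cos40.5° = 79.1; c'Δl = 8.15; W sinα = 67.5
Σc'Δl = 24.4 kN/m; ΣN' = 501.2 kN/m; ΣW sinα = 149.2 kN/m
Resisting = 24.4 + 501.2·tan31.1° = 24.4 + 302.3 = 326.8 kN/m
FS = 326.8 / 149.2 = 2.190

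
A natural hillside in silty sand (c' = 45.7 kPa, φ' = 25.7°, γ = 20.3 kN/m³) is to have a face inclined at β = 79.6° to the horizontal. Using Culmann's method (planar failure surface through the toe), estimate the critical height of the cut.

Culmann's analysis gives the critical failure plane at α_cr = (β + φ')/2 = (79.6 + 25.7)/2 = 52.6°, and the critical height
H_c = (4c'/γ) · sinβ cosφ' / [1 − cos(β − φ')]
    = (4·45.7/20.3) · sin79.6°·cos25.7° / [1 − cos(53.9°)]
    = 9.005 · 0.9836·0.9011 / [1 − 0.5892]
    = 9.005 · 0.8863 / 0.4108
    = 19.43 m

H_c = 19.43 m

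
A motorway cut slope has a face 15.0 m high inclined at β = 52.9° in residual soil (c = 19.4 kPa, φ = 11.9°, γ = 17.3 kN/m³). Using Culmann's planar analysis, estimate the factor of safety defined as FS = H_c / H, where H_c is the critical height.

FS = 0.95

H_c = (4c/γ) · sinβ cosφ / [1 − cos(β − φ)]
    = (4·19.4/17.3) · sin52.9°·cos11.9° / [1 − cos41.0°]
    = 4.486 · 0.7804 / 0.2453 = 14.27 m
FS = H_c / H = 14.27 / 15.0 = 0.951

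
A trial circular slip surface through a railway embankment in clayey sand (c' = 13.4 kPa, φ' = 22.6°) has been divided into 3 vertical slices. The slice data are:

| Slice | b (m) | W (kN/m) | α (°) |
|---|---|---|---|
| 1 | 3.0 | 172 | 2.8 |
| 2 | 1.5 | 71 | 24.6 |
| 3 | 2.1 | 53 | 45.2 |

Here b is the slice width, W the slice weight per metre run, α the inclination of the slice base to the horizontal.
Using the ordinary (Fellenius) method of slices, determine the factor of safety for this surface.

FS = 2.86

Ordinary method of slices: FS = Σ[c'·Δl_i + (W_i cosα_i)·tanφ'] / Σ W_i sinα_i, with Δl_i = b_i / cosα_i.
Slice 1: Δl = 3.0/cos2.8° = 3.004 m; N'_1 = 172·cos2.8° = 171.8; c'Δl = 40.25; W sinα = 8.4
Slice 2: Δl = 1.5/cos24.6° = 1.650 m; N'_2 = 71·cos24.6° = 64.6; c'Δl = 22.11; W sinα = 29.6
Slice 3: Δl = 2.1/cos45.2° = 2.980 m; N'_3 = 53·cos45.2° = 37.3; c'Δl = 39.94; W sinα = 37.6
Σc'Δl = 102.3 kN/m; ΣN' = 273.7 kN/m; ΣW sinα = 75.6 kN/m
Resisting = 102.3 + 273.7·tan22.6° = 102.3 + 113.9 = 216.2 kN/m
FS = 216.2 / 75.6 = 2.861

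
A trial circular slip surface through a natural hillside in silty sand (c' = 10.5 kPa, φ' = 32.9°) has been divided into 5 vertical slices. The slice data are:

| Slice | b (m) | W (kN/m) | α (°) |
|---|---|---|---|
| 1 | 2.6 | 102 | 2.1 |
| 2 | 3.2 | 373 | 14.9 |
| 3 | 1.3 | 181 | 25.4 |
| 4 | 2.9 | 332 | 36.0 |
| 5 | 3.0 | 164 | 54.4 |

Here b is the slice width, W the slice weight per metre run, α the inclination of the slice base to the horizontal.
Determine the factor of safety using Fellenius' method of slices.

FS = 1.60

Ordinary method of slices: FS = Σ[c'·Δl_i + (W_i cosα_i)·tanφ'] / Σ W_i sinα_i, with Δl_i = b_i / cosα_i.
Slice 1: Δl = 2.6/cos2.1° = 2.602 m; N'_1 = 102·cos2.1° = 101.9; c'Δl = 27.32; W sinα = 3.7
Slice 2: Δl = 3.2/cos14.9° = 3.311 m; N'_2 = 373·cos14.9° = 360.5; c'Δl = 34.77; W sinα = 95.9
Slice 3: Δl = 1.3/cos25.4° = 1.439 m; N'_3 = 181·cos25.4° = 163.5; c'Δl = 15.11; W sinα = 77.6
Slice 4: Δl = 2.9/cos36.0° = 3.585 m; N'_4 = 332·cos36.0° = 268.6; c'Δl = 37.64; W sinα = 195.1
Slice 5: Δl = 3.0/cos54.4° = 5.154 m; N'_5 = 164·cos54.4° = 95.5; c'Δl = 54.11; W sinα = 133.3
Σc'Δl = 168.9 kN/m; ΣN' = 990.0 kN/m; ΣW sinα = 505.8 kN/m
Resisting = 168.9 + 990.0·tan32.9° = 168.9 + 640.4 = 809.4 kN/m
FS = 809.4 / 505.8 = 1.600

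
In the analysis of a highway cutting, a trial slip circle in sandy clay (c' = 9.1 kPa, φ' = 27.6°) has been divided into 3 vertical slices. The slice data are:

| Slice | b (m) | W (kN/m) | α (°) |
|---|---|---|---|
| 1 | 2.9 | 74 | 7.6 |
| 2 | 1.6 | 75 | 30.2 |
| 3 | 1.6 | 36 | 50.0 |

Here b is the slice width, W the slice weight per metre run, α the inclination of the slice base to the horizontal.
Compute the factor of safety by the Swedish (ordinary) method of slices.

FS = 2.00

Ordinary method of slices: FS = Σ[c'·Δl_i + (W_i cosα_i)·tanφ'] / Σ W_i sinα_i, with Δl_i = b_i / cosα_i.
Slice 1: Δl = 2.9/cos7.6° = 2.926 m; N'_1 = 74·cos7.6° = 73.3; c'Δl = 26.62; W sinα = 9.8
Slice 2: Δl = 1.6/cos30.2° = 1.851 m; N'_2 = 75·cos30.2° = 64.8; c'Δl = 16.85; W sinα = 37.7
Slice 3: Δl = 1.6/cos50.0° = 2.489 m; N'_3 = 36·cos50.0° = 23.1; c'Δl = 22.65; W sinα = 27.6
Σc'Δl = 66.1 kN/m; ΣN' = 161.3 kN/m; ΣW sinα = 75.1 kN/m
Resisting = 66.1 + 161.3·tan27.6° = 66.1 + 84.3 = 150.5 kN/m
FS = 150.5 / 75.1 = 2.004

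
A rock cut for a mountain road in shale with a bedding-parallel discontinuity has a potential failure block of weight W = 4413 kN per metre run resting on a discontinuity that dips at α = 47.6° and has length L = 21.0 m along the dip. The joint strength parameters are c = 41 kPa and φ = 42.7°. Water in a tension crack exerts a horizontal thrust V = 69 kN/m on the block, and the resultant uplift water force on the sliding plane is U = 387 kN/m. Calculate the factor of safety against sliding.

FS = 0.97

Resolving the block weight along and normal to the plane and applying the Mohr–Coulomb strength on the joint:
N' = W cosα − U − V sinα = 4413·cos47.6° − 387 − 69·sin47.6° = 2537.7 kN/m
Driving force T = W sinα + V cosα = 4413·sin47.6° + 69·cos47.6° = 3305.3 kN/m
Resisting force R = c·L + N'·tanφ = 41·21.0 + 2537.7·tan42.7° = 861.0 + 2341.8 = 3202.8 kN/m
FS = R / T = 3202.8 / 3305.3 = 0.969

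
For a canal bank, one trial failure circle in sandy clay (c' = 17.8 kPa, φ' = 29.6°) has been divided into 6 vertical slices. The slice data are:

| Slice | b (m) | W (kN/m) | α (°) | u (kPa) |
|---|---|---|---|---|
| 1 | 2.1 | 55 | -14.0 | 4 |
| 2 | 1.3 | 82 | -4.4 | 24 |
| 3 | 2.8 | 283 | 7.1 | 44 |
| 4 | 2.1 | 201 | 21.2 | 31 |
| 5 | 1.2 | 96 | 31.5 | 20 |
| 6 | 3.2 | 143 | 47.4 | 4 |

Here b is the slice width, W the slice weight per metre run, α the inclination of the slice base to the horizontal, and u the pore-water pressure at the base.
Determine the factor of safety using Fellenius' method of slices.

FS = 2.24

Ordinary method of slices: FS = Σ[c'·Δl_i + (W_i cosα_i − u_i·Δl_i)·tanφ'] / Σ W_i sinα_i, with Δl_i = b_i / cosα_i.
Slice 1: Δl = 2.1/cos(-14.0°) = 2.164 m; N'_1 = 55·cos(-14.0°) − 4·2.164 = 44.7; c'Δl = 38.52; W sinα = -13.3
Slice 2: Δl = 1.3/cos(-4.4°) = 1.304 m; N'_2 = 82·cos(-4.4°) − 24·1.304 = 50.5; c'Δl = 23.21; W sinα = -6.3
Slice 3: Δl = 2.8/cos7.1° = 2.822 m; N'_3 = 283·cos7.1° − 44·2.822 = 156.7; c'Δl = 50.23; W sinα = 35.0
Slice 4: Δl = 2.1/cos21.2° = 2.252 m; N'_4 = 201·cos21.2° − 31·2.252 = 117.6; c'Δl = 40.09; W sinα = 72.7
Slice 5: Δl = 1.2/cos31.5° = 1.407 m; N'_5 = 96·cos31.5° − 20·1.407 = 53.7; c'Δl = 25.05; W sinα = 50.2
Slice 6: Δl = 3.2/cos47.4° = 4.728 m; N'_6 = 143·cos47.4° − 4·4.728 = 77.9; c'Δl = 84.15; W sinα = 105.3
Σc'Δl = 261.3 kN/m; ΣN' = 501.0 kN/m; ΣW sinα = 243.5 kN/m
Resisting = 261.3 + 501.0·tan29.6° = 261.3 + 284.6 = 545.9 kN/m
FS = 545.9 / 243.5 = 2.242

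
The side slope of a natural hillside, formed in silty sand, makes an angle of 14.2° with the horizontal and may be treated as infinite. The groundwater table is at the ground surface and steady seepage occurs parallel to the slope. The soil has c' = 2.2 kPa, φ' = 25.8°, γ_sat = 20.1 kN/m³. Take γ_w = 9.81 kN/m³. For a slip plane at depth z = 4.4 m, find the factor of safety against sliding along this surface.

With seepage parallel to the slope and the water table at the surface, the effective normal stress on the slip plane uses the buoyant unit weight γ' = γ_sat − γ_w while the driving shear stress uses γ_sat:
FS = [c' + γ' z cos²β tanφ'] / [γ_sat z sinβ cosβ]
γ' = 20.1 − 9.81 = 10.29 kN/m³
Numerator = 2.2 + 10.29·4.4·cos²14.2°·tan25.8° = 2.2 + 10.29·4.4·0.9398·0.4834 = 22.770 kPa
Denominator = 20.1·4.4·sin14.2°·cos14.2° = 20.1·4.4·0.2453·0.9694 = 21.032 kPa
FS = 22.770 / 21.032 = 1.083

FS = 1.08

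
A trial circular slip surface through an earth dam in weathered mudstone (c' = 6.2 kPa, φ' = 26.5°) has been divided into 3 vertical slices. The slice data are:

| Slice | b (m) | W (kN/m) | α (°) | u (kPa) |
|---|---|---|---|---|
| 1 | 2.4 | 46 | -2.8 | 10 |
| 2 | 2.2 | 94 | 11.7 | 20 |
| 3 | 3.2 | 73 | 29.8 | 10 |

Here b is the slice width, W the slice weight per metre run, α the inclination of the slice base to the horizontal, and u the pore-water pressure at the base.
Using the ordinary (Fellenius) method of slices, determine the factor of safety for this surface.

Ordinary method of slices: FS = Σ[c'·Δl_i + (W_i cosα_i − u_i·Δl_i)·tanφ'] / Σ W_i sinα_i, with Δl_i = b_i / cosα_i.
Slice 1: Δl = 2.4/cos(-2.8°) = 2.403 m; N'_1 = 46·cos(-2.8°) − 10·2.403 = 21.9; c'Δl = 14.90; W sinα = -2.2
Slice 2: Δl = 2.2/cos11.7° = 2.247 m; N'_2 = 94·cos11.7° − 20·2.247 = 47.1; c'Δl = 13.93; W sinα = 19.1
Slice 3: Δl = 3.2/cos29.8° = 3.688 m; N'_3 = 73·cos29.8° − 10·3.688 = 26.5; c'Δl = 22.86; W sinα = 36.3
Σc'Δl = 51.7 kN/m; ΣN' = 95.5 kN/m; ΣW sinα = 53.1 kN/m
Resisting = 51.7 + 95.5·tan26.5° = 51.7 + 47.6 = 99.3 kN/m
FS = 99.3 / 53.1 = 1.870

FS = 1.87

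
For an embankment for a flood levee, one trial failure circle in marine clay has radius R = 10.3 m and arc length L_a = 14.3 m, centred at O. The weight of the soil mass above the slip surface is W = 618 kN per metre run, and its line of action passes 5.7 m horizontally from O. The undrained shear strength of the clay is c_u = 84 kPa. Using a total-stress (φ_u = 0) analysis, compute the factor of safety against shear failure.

Taking moments about the centre O, the resisting moment is provided by the undrained shear strength acting along the arc:
M_R = c_u·L_a·R = 84·14.30·10.3 = 12372.4 kN·m/m
M_D = W·d = 618·5.7 = 3522.6 kN·m/m
FS = M_R / M_D = 12372.4 / 3522.6 = 3.512

FS = 3.51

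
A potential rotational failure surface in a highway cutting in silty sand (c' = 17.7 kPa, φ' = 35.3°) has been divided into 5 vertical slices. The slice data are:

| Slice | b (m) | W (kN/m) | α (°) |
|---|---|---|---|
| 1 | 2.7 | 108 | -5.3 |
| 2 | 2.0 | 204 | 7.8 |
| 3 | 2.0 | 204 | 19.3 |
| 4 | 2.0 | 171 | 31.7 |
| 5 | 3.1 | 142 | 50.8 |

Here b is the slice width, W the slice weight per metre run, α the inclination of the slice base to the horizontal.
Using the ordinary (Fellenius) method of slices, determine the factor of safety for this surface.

FS = 2.71

Ordinary method of slices: FS = Σ[c'·Δl_i + (W_i cosα_i)·tanφ'] / Σ W_i sinα_i, with Δl_i = b_i / cosα_i.
Slice 1: Δl = 2.7/cos(-5.3°) = 2.712 m; N'_1 = 108·cos(-5.3°) = 107.5; c'Δl = 48.00; W sinα = -10.0
Slice 2: Δl = 2.0/cos7.8° = 2.019 m; N'_2 = 204·cos7.8° = 202.1; c'Δl = 35.73; W sinα = 27.7
Slice 3: Δl = 2.0/cos19.3° = 2.119 m; N'_3 = 204·cos19.3° = 192.5; c'Δl = 37.51; W sinα = 67.4
Slice 4: Δl = 2.0/cos31.7° = 2.351 m; N'_4 = 171·cos31.7° = 145.5; c'Δl = 41.61; W sinα = 89.9
Slice 5: Δl = 3.1/cos50.8° = 4.905 m; N'_5 = 142·cos50.8° = 89.7; c'Δl = 86.82; W sinα = 110.0
Σc'Δl = 249.7 kN/m; ΣN' = 737.4 kN/m; ΣW sinα = 285.0 kN/m
Resisting = 249.7 + 737.4·tan35.3° = 249.7 + 522.1 = 771.8 kN/m
FS = 771.8 / 285.0 = 2.708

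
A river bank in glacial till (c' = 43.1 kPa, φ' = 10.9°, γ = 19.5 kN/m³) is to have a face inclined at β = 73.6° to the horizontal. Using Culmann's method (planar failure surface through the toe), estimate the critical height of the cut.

H_c = 15.38 m

Culmann's analysis gives the critical failure plane at α_cr = (β + φ')/2 = (73.6 + 10.9)/2 = 42.2°, and the critical height
H_c = (4c'/γ) · sinβ cosφ' / [1 − cos(β − φ')]
    = (4·43.1/19.5) · sin73.6°·cos10.9° / [1 − cos(62.7°)]
    = 8.841 · 0.9593·0.9820 / [1 − 0.4586]
    = 8.841 · 0.9420 / 0.5414
    = 15.38 m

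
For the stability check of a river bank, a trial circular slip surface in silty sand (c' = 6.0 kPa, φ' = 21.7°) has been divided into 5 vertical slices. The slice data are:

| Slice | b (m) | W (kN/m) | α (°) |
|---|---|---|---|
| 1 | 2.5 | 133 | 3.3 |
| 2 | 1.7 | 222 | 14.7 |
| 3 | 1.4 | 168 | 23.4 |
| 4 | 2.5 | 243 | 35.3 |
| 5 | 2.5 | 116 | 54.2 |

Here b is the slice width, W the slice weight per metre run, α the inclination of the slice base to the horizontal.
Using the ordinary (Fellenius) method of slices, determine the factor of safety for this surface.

Ordinary method of slices: FS = Σ[c'·Δl_i + (W_i cosα_i)·tanφ'] / Σ W_i sinα_i, with Δl_i = b_i / cosα_i.
Slice 1: Δl = 2.5/cos3.3° = 2.504 m; N'_1 = 133·cos3.3° = 132.8; c'Δl = 15.02; W sinα = 7.7
Slice 2: Δl = 1.7/cos14.7° = 1.758 m; N'_2 = 222·cos14.7° = 214.7; c'Δl = 10.55; W sinα = 56.3
Slice 3: Δl = 1.4/cos23.4° = 1.525 m; N'_3 = 168·cos23.4° = 154.2; c'Δl = 9.15; W sinα = 66.7
Slice 4: Δl = 2.5/cos35.3° = 3.063 m; N'_4 = 243·cos35.3° = 198.3; c'Δl = 18.38; W sinα = 140.4
Slice 5: Δl = 2.5/cos54.2° = 4.274 m; N'_5 = 116·cos54.2° = 67.9; c'Δl = 25.64; W sinα = 94.1
Σc'Δl = 78.7 kN/m; ΣN' = 767.9 kN/m; ΣW sinα = 365.2 kN/m
Resisting = 78.7 + 767.9·tan21.7° = 78.7 + 305.6 = 384.3 kN/m
FS = 384.3 / 365.2 = 1.052

FS = 1.05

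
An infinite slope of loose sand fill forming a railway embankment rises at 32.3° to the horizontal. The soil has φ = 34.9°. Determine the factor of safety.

FS = 1.10

For a dry cohesionless infinite slope the factor of safety is FS = tanφ / tanβ.
FS = tan34.9° / tan32.3° = 0.6976 / 0.6322 = 1.104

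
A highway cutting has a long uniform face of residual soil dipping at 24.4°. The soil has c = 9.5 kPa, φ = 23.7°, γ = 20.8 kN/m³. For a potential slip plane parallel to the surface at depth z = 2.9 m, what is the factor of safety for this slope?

FS = 1.39

For an infinite slope with a slip plane parallel to the surface (no pore pressure): FS = [c + γz cos²β tanφ] / [γz sinβ cosβ].
γz = 20.8·2.9 = 60.32 kN/m²
Numerator = 9.5 + 60.32·cos²24.4°·tan23.7° = 9.5 + 60.32·0.8293·0.4390 = 31.460 kPa
Denominator = 60.32·sin24.4°·cos24.4° = 60.32·0.4131·0.9107 = 22.693 kPa
FS = 31.460 / 22.693 = 1.386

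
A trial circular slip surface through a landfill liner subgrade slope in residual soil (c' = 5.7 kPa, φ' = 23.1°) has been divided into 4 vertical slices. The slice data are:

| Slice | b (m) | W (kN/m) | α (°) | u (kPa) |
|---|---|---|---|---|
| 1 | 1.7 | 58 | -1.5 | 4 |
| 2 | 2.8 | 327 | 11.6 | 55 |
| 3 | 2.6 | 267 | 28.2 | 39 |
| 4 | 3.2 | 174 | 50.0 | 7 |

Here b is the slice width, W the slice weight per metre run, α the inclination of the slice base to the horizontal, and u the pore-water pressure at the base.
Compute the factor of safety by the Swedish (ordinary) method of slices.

Ordinary method of slices: FS = Σ[c'·Δl_i + (W_i cosα_i − u_i·Δl_i)·tanφ'] / Σ W_i sinα_i, with Δl_i = b_i / cosα_i.
Slice 1: Δl = 1.7/cos(-1.5°) = 1.701 m; N'_1 = 58·cos(-1.5°) − 4·1.701 = 51.2; c'Δl = 9.69; W sinα = -1.5
Slice 2: Δl = 2.8/cos11.6° = 2.858 m; N'_2 = 327·cos11.6° − 55·2.858 = 163.1; c'Δl = 16.29; W sinα = 65.8
Slice 3: Δl = 2.6/cos28.2° = 2.950 m; N'_3 = 267·cos28.2° − 39·2.950 = 120.3; c'Δl = 16.82; W sinα = 126.2
Slice 4: Δl = 3.2/cos50.0° = 4.978 m; N'_4 = 174·cos50.0° − 7·4.978 = 77.0; c'Δl = 28.38; W sinα = 133.3
Σc'Δl = 71.2 kN/m; ΣN' = 411.5 kN/m; ΣW sinα = 323.7 kN/m
Resisting = 71.2 + 411.5·tan23.1° = 71.2 + 175.5 = 246.7 kN/m
FS = 246.7 / 323.7 = 0.762

FS = 0.76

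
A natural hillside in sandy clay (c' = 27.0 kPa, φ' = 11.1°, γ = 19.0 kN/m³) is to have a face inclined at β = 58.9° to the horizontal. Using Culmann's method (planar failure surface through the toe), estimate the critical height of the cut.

H_c = 14.55 m

Culmann's analysis gives the critical failure plane at α_cr = (β + φ')/2 = (58.9 + 11.1)/2 = 35.0°, and the critical height
H_c = (4c'/γ) · sinβ cosφ' / [1 − cos(β − φ')]
    = (4·27.0/19.0) · sin58.9°·cos11.1° / [1 − cos(47.8°)]
    = 5.684 · 0.8563·0.9813 / [1 − 0.6717]
    = 5.684 · 0.8402 / 0.3283
    = 14.55 m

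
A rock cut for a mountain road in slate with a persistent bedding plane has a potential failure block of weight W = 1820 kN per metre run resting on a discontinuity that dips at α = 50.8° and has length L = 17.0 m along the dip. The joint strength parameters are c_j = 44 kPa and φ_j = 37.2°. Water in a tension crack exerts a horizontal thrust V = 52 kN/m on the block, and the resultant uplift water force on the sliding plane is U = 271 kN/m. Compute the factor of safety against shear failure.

FS = 0.96

Resolving the block weight along and normal to the plane and applying the Mohr–Coulomb strength on the joint:
N' = W cosα − U − V sinα = 1820·cos50.8° − 271 − 52·sin50.8° = 839.0 kN/m
Driving force T = W sinα + V cosα = 1820·sin50.8° + 52·cos50.8° = 1443.3 kN/m
Resisting force R = c_j·L + N'·tanφ_j = 44·17.0 + 839.0·tan37.2° = 748.0 + 636.8 = 1384.8 kN/m
FS = R / T = 1384.8 / 1443.3 = 0.960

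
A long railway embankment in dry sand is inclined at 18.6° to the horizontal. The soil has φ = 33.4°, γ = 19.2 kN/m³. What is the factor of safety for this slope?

FS = 1.96

For a dry cohesionless infinite slope the factor of safety is FS = tanφ / tanβ.
FS = tan33.4° / tan18.6° = 0.6594 / 0.3365 = 1.959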